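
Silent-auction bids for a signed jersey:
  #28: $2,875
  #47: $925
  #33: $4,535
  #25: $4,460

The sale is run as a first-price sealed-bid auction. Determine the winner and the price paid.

Sorting bids: 4,535 (#33) > 4,460 (#25) > 2,875 (#28) > 925 (#47)
#33 has the highest bid and pays exactly that: $4,535.

#33 pays $4,535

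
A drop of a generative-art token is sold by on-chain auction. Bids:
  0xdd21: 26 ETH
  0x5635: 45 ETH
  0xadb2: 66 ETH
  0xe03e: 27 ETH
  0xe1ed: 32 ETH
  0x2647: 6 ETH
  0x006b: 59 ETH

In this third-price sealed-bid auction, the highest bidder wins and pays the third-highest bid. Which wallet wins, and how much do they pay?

Rule: the highest bidder wins and pays the third-highest bid.
Bids ranked: 66 (0xadb2) > 59 (0x006b) > 45 (0x5635) > 32 (0xe1ed) > 27 (0xe03e) > 26 (0xdd21) > …
0xadb2 is highest; pays the third-highest bid, 45 ETH.

0xadb2 pays 45 ETH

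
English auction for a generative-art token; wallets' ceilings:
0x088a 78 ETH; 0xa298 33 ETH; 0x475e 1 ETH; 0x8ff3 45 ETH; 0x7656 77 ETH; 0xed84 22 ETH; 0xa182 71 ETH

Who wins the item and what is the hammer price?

0x088a wins at 77 ETH

Sorting limits: 78 (0x088a) > 77 (0x7656) > 71 (0xa182) > 45 (0x8ff3) > 33 (0xa298) > 22 (0xed84) > …
Bidding ends when 0x7656 exits at 77 ETH; 0x088a takes it.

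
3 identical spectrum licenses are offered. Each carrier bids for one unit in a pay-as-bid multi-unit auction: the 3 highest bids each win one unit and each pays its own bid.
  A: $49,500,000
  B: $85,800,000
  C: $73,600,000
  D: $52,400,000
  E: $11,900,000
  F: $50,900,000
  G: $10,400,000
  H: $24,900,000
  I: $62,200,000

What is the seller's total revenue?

Sorting: 85,800,000 (B), 73,600,000 (C), 62,200,000 (I), 52,400,000 (D), 50,900,000 (F), …
Top 3: B, C, I.
Total revenue = 85,800,000 + 73,600,000 + 62,200,000 = $221,600,000.

Total revenue: $221,600,000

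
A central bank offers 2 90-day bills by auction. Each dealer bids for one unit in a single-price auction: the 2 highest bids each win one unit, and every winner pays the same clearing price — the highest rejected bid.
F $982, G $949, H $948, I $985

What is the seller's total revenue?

Bids ranked high→low: 985 (I), 982 (F), 949 (G), 948 (H)
Winners (2 units): I, F.
Clearing price = highest rejected bid = $949.
Total revenue = 2 × $949 = $1,898.

Total revenue: $1,898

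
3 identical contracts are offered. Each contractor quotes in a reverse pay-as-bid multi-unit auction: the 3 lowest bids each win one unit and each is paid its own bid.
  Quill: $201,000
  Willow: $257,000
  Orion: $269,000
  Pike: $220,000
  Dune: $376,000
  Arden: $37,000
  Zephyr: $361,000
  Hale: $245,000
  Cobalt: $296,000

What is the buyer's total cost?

Bids ranked low→high: 37,000 (Arden), 201,000 (Quill), 220,000 (Pike), 245,000 (Hale), 257,000 (Willow), …
Lowest 3: Arden, Quill, Pike.
Total cost = 37,000 + 201,000 + 220,000 = $458,000.

Total cost: $458,000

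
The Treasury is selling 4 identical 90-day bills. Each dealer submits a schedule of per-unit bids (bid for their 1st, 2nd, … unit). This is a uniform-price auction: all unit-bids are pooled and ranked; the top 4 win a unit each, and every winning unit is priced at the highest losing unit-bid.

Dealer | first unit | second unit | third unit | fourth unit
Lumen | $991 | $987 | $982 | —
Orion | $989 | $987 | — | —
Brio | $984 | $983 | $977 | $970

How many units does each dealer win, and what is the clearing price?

Lumen 2, Orion 2; clearing price $984

All unit-bids, highest first — top 4: 991 (Lumen-1), 989 (Orion-1), 987 (Lumen-2), 987 (Orion-2)
The (k+1)-th unit-bid is $984.
Allocation: Lumen 2, Orion 2.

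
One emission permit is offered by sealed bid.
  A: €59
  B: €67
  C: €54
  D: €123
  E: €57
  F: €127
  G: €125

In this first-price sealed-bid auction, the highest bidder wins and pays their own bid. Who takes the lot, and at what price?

Rule: the highest bidder wins and pays their own bid.
Sorting bids: 127 (F) > 125 (G) > 123 (D) > 67 (B) > 59 (A) > 57 (E) > …
F has the highest bid and pays exactly that: €127.

F pays €127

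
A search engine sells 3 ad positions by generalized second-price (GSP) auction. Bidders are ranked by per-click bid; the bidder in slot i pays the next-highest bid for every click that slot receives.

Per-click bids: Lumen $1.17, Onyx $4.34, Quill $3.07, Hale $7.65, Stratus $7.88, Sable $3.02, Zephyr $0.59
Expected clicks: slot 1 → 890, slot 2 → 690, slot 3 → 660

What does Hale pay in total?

Hale pays $2994.60

Sorting advertisers: $7.88 (Stratus) > $7.65 (Hale) > $4.34 (Onyx) > $3.07 (Quill) > …
Hale holds slot 2 → pays next bid $4.34 × 690 clicks = $2994.60.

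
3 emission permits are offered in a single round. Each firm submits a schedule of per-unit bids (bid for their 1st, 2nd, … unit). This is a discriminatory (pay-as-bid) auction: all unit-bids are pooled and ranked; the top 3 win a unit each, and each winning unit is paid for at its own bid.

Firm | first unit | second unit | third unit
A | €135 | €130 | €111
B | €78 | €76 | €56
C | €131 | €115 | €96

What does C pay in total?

C pays €131

Merging the schedules and taking the best 3: 135 (A-1), 131 (C-1), 130 (A-2)
Next rejected bid: €115 (not a price — pay-as-bid).
C's winning unit-bids: 131 = €131.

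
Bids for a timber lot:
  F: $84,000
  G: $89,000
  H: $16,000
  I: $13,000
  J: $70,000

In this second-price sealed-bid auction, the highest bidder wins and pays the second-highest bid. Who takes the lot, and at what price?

G pays $84,000

Rule: the highest bidder wins and pays the second-highest bid.
Bids ranked: 89,000 (G) > 84,000 (F) > 70,000 (J) > 16,000 (H) > 13,000 (I)
G wins with the highest bid; price is set by the runner-up at $84,000.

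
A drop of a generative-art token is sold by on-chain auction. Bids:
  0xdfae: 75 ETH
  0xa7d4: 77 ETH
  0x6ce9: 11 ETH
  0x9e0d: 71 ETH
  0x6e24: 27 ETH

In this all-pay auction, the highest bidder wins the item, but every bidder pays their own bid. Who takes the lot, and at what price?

Bids ranked: 77 (0xa7d4) > 75 (0xdfae) > 71 (0x9e0d) > 27 (0x6e24) > 11 (0x6ce9)
0xa7d4 wins with the top bid; all bids are sunk regardless.

0xa7d4 pays 77 ETH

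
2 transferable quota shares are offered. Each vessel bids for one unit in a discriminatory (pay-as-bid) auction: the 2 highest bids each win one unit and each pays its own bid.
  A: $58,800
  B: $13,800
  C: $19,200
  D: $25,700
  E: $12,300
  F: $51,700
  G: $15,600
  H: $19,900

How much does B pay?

Ordering the bids: 58,800 (A), 51,700 (F), 25,700 (D), 19,900 (H), …
The 2 highest are A, F.
B does not win → $0.

B pays $0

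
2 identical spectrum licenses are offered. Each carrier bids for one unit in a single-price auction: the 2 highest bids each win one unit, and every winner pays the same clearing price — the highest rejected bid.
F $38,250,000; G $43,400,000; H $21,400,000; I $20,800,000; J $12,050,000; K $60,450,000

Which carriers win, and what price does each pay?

K, G; each pays $38,250,000

Sorting: 60,450,000 (K), 43,400,000 (G), 38,250,000 (F), 21,400,000 (H), …
Top 2: K, G.
Clearing price = highest rejected bid = $38,250,000.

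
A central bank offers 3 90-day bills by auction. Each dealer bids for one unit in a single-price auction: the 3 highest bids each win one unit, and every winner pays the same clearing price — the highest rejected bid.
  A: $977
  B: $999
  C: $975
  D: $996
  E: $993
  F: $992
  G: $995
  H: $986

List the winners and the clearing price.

B, D, G; each pays $993

Sorting: 999 (B), 996 (D), 995 (G), 993 (E), 992 (F), …
Winners (3 units): B, D, G.
Clearing price = highest rejected bid = $993.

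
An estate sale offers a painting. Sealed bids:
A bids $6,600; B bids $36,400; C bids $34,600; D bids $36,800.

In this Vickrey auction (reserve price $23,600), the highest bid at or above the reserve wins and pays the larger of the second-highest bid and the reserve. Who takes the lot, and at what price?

Rule: the highest bid at or above the reserve wins and pays the larger of the second-highest bid and the reserve.
Bids ranked: 36,800 (D) > 36,400 (B) > 34,600 (C) > 6,600 (A)
D has the top bid at or above the reserve ($36,800).
Second-highest bid $36,400 exceeds the reserve $23,600 → payment $36,400.

D pays $36,400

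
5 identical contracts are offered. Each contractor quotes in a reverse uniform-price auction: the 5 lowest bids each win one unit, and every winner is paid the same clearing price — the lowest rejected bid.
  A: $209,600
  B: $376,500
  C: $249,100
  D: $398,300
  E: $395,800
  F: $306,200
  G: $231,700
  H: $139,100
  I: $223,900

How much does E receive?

E is paid $0

Sorting: 139,100 (H), 209,600 (A), 223,900 (I), 231,700 (G), 249,100 (C), 306,200 (F), 376,500 (B), …
Lowest 5: H, A, I, G, C.
First losing bid is F's $306,200, which sets the uniform price.
E does not win → is paid $0.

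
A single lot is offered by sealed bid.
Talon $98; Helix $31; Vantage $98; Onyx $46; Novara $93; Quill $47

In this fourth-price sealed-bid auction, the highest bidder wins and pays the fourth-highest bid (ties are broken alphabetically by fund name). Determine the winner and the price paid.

Fourth-price sealed-bid auction: the highest bidder wins and pays the fourth-highest bid.
Bids ranked: 98 (Talon) > 98 (Vantage) > 93 (Novara) > 47 (Quill) > 46 (Onyx) > 31 (Helix)
Talon and Vantage tie at $98; tie-break gives it to Talon.
Talon wins; payment is bid #4 in the ranking = $47.

Talon pays $47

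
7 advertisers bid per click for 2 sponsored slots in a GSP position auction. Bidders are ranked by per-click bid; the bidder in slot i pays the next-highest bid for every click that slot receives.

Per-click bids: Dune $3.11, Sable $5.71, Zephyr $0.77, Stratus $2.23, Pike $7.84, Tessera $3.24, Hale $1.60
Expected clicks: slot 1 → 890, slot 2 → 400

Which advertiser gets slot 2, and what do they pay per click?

Sable; $3.24 per click

Per-click bids in order: $7.84 (Pike) > $5.71 (Sable) > $3.24 (Tessera) > …
Slot 2 goes to the second-ranked bidder, Sable, who pays the next bid down: $3.24/click.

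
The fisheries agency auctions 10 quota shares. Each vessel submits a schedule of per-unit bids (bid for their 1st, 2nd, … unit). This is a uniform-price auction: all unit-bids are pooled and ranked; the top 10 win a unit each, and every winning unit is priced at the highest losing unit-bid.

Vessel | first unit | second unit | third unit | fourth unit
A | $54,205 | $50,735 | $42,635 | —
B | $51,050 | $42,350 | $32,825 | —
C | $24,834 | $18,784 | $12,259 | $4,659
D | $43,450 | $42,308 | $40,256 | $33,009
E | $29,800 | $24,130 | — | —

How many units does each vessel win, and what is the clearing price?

Merging the schedules and taking the best 10: 54,205 (A-1), 51,050 (B-1), 50,735 (A-2), 43,450 (D-1), 42,635 (A-3), 42,350 (B-2), 42,308 (D-2), 40,256 (D-3), 33,009 (D-4), 32,825 (B-3)
Highest rejected unit-bid = $29,800.
Allocation: A 3, B 3, D 4.

A 3, B 3, D 4; clearing price $29,800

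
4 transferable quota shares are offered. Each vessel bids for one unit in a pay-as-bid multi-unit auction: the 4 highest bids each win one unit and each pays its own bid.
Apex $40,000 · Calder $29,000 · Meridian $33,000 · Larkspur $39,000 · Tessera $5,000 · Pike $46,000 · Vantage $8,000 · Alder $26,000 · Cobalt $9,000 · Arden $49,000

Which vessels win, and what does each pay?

Sorting: 49,000 (Arden), 46,000 (Pike), 40,000 (Apex), 39,000 (Larkspur), 33,000 (Meridian), 29,000 (Calder), …
The 4 highest are Arden, Pike, Apex, Larkspur.
Each winner pays its own bid: Arden $49,000, Pike $46,000, Apex $40,000, Larkspur $39,000.

Arden $49,000, Pike $46,000, Apex $40,000, Larkspur $39,000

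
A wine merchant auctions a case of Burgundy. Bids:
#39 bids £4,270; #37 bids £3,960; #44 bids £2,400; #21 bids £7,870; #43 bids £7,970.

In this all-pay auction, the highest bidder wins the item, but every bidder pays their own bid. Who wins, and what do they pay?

Bids in order: 7,970 (#43) > 7,870 (#21) > 4,270 (#39) > 3,960 (#37) > 2,400 (#44)
#43 wins with the top bid; all bids are sunk regardless.

#43 pays £7,970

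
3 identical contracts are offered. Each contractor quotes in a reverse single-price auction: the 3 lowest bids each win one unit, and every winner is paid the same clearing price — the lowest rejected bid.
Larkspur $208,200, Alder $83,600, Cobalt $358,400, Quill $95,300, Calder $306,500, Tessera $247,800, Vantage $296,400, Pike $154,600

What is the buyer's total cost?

Total cost: $624,600

Ordering the bids: 83,600 (Alder), 95,300 (Quill), 154,600 (Pike), 208,200 (Larkspur), 247,800 (Tessera), …
The 3 lowest are Alder, Quill, Pike.
First losing bid is Larkspur's $208,200, which sets the uniform price.
Total cost = 3 × $208,200 = $624,600.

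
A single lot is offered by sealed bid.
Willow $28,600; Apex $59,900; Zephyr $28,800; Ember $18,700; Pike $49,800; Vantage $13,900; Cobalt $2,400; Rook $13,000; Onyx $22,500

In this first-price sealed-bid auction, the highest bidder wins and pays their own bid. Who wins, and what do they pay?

Rule: the highest bidder wins and pays their own bid.
Sorting bids: 59,900 (Apex) > 49,800 (Pike) > 28,800 (Zephyr) > 28,600 (Willow) > 22,500 (Onyx) > 18,700 (Ember) > …
Apex is highest → pays own bid, $59,900.

Apex pays $59,900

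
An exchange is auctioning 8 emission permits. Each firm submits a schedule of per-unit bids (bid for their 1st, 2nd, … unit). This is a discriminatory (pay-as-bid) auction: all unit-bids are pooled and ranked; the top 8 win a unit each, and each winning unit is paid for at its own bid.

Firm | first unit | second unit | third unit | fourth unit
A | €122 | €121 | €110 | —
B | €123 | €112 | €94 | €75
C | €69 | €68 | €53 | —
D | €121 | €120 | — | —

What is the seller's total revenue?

Merging the schedules and taking the best 8: 123 (B-1), 122 (A-1), 121 (A-2), 121 (D-1), 120 (D-2), 112 (B-2), 110 (A-3), 94 (B-3)
Next rejected bid: €75 (not a price — pay-as-bid).
Each winning unit pays its own bid.
Revenue = 123 + 122 + 121 + 121 + 120 + 112 + 110 + 94 = €923.

Total revenue: €923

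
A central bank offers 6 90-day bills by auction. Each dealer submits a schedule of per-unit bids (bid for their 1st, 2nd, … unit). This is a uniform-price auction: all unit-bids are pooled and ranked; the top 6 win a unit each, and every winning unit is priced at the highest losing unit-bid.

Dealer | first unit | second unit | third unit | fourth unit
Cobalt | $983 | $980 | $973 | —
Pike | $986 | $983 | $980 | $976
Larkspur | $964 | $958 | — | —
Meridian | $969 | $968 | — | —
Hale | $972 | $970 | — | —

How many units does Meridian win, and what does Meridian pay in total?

Pooled unit-bids ranked (top 6): 986 (Pike-1), 983 (Cobalt-1), 983 (Pike-2), 980 (Cobalt-2), 980 (Pike-3), 976 (Pike-4)
Highest rejected unit-bid = $973.
Meridian wins 0 unit(s) at $973 each.

Meridian: 0 units, pays $0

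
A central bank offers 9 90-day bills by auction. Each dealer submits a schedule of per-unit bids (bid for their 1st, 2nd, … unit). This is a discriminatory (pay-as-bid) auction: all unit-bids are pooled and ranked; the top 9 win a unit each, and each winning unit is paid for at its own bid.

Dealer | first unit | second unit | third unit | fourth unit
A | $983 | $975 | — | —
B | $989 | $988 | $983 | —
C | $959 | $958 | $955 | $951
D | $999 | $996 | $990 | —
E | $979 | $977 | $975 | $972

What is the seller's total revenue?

Total revenue: $8,884

Merging the schedules and taking the best 9: 999 (D-1), 996 (D-2), 990 (D-3), 989 (B-1), 988 (B-2), 983 (A-1), 983 (B-3), 979 (E-1), 977 (E-2)
Next rejected bid: $975 (not a price — pay-as-bid).
Each winning unit pays its own bid.
Revenue = 999 + 996 + 990 + 989 + 988 + 983 + 983 + 979 + 977 = $8,884.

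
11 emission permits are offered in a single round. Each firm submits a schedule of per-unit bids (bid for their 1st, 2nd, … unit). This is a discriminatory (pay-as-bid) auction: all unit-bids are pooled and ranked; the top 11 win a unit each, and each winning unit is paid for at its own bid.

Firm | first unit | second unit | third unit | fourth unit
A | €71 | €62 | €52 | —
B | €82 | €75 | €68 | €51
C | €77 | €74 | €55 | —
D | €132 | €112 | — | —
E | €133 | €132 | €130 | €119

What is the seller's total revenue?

Total revenue: €1,137

Pooled unit-bids ranked (top 11): 133 (E-1), 132 (D-1), 132 (E-2), 130 (E-3), 119 (E-4), 112 (D-2), 82 (B-1), 77 (C-1), 75 (B-2), 74 (C-2), 71 (A-1)
Next rejected bid: €68 (not a price — pay-as-bid).
Each winning unit pays its own bid.
Revenue = 133 + 132 + 132 + 130 + 119 + 112 + 82 + 77 + 75 + 74 + 71 = €1,137.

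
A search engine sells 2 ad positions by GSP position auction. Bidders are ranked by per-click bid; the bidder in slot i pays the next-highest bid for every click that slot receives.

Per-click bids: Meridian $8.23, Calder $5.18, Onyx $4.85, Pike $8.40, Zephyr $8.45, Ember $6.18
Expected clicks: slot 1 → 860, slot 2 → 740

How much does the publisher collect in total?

Total revenue: $13314.20

Ranked by bid: $8.45 (Zephyr) > $8.40 (Pike) > $8.23 (Meridian) > …
Slot 1: Zephyr pays $8.40 × 860 = $7224.00
Slot 2: Pike pays $8.23 × 740 = $6090.20
Total = $13314.20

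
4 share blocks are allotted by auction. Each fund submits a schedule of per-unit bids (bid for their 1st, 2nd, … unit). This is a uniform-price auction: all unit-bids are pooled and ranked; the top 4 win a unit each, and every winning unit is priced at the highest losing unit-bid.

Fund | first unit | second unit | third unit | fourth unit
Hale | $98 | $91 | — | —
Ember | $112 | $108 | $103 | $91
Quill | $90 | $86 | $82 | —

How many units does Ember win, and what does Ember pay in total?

All unit-bids, highest first — top 4: 112 (Ember-1), 108 (Ember-2), 103 (Ember-3), 98 (Hale-1)
Highest rejected unit-bid = $91.
Ember wins 3 unit(s) at $91 each.

Ember: 3 units, pays $273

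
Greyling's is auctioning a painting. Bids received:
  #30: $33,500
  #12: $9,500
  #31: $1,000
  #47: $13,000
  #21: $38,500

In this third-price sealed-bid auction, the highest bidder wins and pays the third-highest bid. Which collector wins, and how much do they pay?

Bids ranked: 38,500 (#21) > 33,500 (#30) > 13,000 (#47) > 9,500 (#12) > 1,000 (#31)
#21 wins; payment is bid #3 in the ranking = $13,000.

#21 pays $13,000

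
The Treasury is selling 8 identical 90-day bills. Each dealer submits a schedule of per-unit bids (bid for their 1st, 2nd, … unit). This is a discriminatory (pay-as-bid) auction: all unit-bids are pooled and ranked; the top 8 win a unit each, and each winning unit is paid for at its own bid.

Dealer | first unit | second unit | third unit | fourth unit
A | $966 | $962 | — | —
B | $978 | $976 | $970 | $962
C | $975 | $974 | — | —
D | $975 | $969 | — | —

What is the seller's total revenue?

Merging the schedules and taking the best 8: 978 (B-1), 976 (B-2), 975 (C-1), 975 (D-1), 974 (C-2), 970 (B-3), 969 (D-2), 966 (A-1)
Next rejected bid: $962 (not a price — pay-as-bid).
Each winning unit pays its own bid.
Revenue = 978 + 976 + 975 + 975 + 974 + 970 + 969 + 966 = $7,783.

Total revenue: $7,783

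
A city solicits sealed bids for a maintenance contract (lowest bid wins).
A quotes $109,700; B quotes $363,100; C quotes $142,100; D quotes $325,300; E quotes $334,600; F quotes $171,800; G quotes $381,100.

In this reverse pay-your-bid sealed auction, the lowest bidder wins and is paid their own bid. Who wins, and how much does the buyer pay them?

Sorting bids: 109,700 (A) < 142,100 (C) < 171,800 (F) < 325,300 (D) < 334,600 (E) < 363,100 (B) < …
A is lowest → is paid own bid, $109,700.

A is paid $109,700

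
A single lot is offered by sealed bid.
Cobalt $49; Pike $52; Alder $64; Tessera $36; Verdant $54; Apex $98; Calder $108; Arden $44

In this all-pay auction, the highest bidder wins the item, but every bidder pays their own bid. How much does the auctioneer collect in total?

All-pay auction: the highest bidder wins the item, but every bidder pays their own bid.
Bids ranked: 108 (Calder) > 98 (Apex) > 64 (Alder) > 54 (Verdant) > 52 (Pike) > 49 (Cobalt) > …
Every bidder forfeits their bid regardless of winning.
Revenue = 49 + 52 + 64 + 36 + 54 + 98 + 108 + 44 = $505.

Total revenue: $505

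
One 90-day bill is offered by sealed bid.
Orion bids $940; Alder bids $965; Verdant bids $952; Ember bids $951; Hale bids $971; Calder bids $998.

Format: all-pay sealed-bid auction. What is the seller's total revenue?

Total revenue: $5,777

All-pay sealed-bid auction: the highest bidder wins the item, but every bidder pays their own bid.
Bids ranked: 998 (Calder) > 971 (Hale) > 965 (Alder) > 952 (Verdant) > 951 (Ember) > 940 (Orion)
Calder wins with the top bid; all bids are sunk regardless.
Every bidder forfeits their bid regardless of winning.
Revenue = 940 + 965 + 952 + 951 + 971 + 998 = $5,777.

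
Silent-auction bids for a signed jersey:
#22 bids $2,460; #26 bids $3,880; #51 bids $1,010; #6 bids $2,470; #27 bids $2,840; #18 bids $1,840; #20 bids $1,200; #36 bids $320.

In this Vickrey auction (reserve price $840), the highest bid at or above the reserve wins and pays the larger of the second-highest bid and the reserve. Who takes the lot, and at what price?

Sorting bids: 3,880 (#26) > 2,840 (#27) > 2,470 (#6) > 2,460 (#22) > 1,840 (#18) > 1,200 (#20) > …
#26 has the top bid at or above the reserve ($3,880).
max(second-highest $2,840, reserve $840) = $2,840; the reserve does not bind.

#26 pays $2,840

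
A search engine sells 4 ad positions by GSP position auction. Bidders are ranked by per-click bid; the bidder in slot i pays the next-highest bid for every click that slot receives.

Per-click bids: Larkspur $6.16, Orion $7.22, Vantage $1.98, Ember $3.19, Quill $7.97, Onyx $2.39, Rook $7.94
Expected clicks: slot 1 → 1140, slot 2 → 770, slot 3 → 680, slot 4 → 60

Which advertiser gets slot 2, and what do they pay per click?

Rook; $7.22 per click

Per-click bids in order: $7.97 (Quill) > $7.94 (Rook) > $7.22 (Orion) > $6.16 (Larkspur) > $3.19 (Ember) > …
Slot 2 goes to the second-ranked bidder, Rook, who pays the next bid down: $7.22/click.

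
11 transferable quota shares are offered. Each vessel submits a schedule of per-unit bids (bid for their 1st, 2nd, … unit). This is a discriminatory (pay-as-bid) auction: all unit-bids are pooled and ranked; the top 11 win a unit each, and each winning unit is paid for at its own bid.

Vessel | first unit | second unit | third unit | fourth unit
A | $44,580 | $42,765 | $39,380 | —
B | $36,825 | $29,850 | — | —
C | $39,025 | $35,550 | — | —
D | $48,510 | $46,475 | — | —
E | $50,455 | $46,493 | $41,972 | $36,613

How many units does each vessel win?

All unit-bids, highest first — top 11: 50,455 (E-1), 48,510 (D-1), 46,493 (E-2), 46,475 (D-2), 44,580 (A-1), 42,765 (A-2), 41,972 (E-3), 39,380 (A-3), 39,025 (C-1), 36,825 (B-1), 36,613 (E-4)
Next rejected bid: $35,550 (not a price — pay-as-bid).
Allocation: A 3, B 1, C 1, D 2, E 4.

A 3, B 1, C 1, D 2, E 4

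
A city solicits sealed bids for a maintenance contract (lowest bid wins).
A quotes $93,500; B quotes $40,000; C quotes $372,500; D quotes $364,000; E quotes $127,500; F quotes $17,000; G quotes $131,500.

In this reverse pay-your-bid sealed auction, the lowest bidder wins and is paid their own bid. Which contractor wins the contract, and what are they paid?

F is paid $17,000

Rule: the lowest bidder wins and is paid their own bid.
Bids in order: 17,000 (F) < 40,000 (B) < 93,500 (A) < 127,500 (E) < 131,500 (G) < 364,000 (D) < …
F has the lowest bid and is paid exactly that: $17,000.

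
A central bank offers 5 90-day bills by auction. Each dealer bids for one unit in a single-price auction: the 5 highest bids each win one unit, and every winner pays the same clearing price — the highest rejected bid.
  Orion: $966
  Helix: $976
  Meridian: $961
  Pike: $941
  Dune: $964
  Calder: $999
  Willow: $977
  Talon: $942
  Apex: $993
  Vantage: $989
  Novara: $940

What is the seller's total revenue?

Ordering the bids: 999 (Calder), 993 (Apex), 989 (Vantage), 977 (Willow), 976 (Helix), 966 (Orion), 964 (Dune), …
The 5 highest are Calder, Apex, Vantage, Willow, Helix.
Highest unsuccessful bid: $966 → clearing price.
Total revenue = 5 × $966 = $4,830.

Total revenue: $4,830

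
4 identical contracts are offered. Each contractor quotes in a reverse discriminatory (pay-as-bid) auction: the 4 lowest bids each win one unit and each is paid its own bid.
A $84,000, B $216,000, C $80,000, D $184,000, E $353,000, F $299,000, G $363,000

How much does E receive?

E is paid $0

Sorting: 80,000 (C), 84,000 (A), 184,000 (D), 216,000 (B), 299,000 (F), 353,000 (E), …
The 4 lowest are C, A, D, B.
E does not win → $0.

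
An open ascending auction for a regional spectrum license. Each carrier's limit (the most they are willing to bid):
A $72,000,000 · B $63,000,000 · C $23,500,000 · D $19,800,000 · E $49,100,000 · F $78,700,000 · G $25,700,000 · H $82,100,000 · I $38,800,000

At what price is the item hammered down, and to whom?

H wins at $78,700,000

Rule: the price rises until one bidder remains; the winner pays the price at which the last rival dropped out.
Limits ranked: 82,100,000 (H) > 78,700,000 (F) > 72,000,000 (A) > 63,000,000 (B) > 49,100,000 (E) > 38,800,000 (I) > …
Bidding ends when F exits at $78,700,000; H takes it.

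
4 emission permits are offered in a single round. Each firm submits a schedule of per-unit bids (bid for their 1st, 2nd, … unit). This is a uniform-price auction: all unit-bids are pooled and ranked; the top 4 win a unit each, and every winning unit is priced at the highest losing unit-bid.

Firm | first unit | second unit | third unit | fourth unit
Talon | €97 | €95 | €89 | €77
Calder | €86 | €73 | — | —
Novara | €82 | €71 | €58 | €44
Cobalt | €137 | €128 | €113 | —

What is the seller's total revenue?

Total revenue: €380

All unit-bids, highest first — top 4: 137 (Cobalt-1), 128 (Cobalt-2), 113 (Cobalt-3), 97 (Talon-1)
The (k+1)-th unit-bid is €95.
Allocation: Cobalt 3, Talon 1. Every unit priced at €95.
Revenue = 4 × 95 = €380.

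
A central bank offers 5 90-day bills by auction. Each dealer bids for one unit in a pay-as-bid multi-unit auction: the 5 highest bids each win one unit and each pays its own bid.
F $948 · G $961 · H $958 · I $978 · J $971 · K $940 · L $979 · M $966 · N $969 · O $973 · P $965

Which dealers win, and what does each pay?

Bids ranked high→low: 979 (L), 978 (I), 973 (O), 971 (J), 969 (N), 966 (M), 965 (P), …
Top 5: L, I, O, J, N.
Each winner pays its own bid: L $979, I $978, O $973, J $971, N $969.

L $979, I $978, O $973, J $971, N $969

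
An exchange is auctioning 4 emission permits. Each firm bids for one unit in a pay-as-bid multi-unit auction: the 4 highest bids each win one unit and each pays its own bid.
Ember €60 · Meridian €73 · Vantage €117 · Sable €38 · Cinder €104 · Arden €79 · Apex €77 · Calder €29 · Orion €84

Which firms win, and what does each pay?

Ordering the bids: 117 (Vantage), 104 (Cinder), 84 (Orion), 79 (Arden), 77 (Apex), 73 (Meridian), …
Top 4: Vantage, Cinder, Orion, Arden.
Each winner pays its own bid: Vantage €117, Cinder €104, Orion €84, Arden €79.

Vantage €117, Cinder €104, Orion €84, Arden €79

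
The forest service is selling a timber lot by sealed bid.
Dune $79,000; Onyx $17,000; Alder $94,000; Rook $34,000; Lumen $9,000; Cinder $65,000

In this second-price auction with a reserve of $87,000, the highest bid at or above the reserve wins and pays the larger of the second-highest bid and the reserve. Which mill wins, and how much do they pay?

Alder pays $87,000

Second-price auction with a reserve of $87,000: the highest bid at or above the reserve wins and pays the larger of the second-highest bid and the reserve.
Bids in order: 94,000 (Alder) > 79,000 (Dune) > 65,000 (Cinder) > 34,000 (Rook) > 17,000 (Onyx) > 9,000 (Lumen)
Highest eligible bid: Alder at $94,000.
Second-highest bid $79,000 is below the reserve $87,000, so the reserve binds → payment $87,000.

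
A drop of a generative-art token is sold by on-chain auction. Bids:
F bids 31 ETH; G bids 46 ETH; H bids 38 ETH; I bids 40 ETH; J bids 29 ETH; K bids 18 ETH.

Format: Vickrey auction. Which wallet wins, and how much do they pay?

G pays 40 ETH

Bids ranked: 46 (G) > 40 (I) > 38 (H) > 31 (F) > 29 (J) > 18 (K)
Second-price: G pays I's bid of 40 ETH.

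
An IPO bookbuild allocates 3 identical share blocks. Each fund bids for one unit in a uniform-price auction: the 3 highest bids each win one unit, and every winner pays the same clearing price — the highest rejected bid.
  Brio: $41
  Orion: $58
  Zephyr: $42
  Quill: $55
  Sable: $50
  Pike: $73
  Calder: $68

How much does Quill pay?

Quill pays $0

Sorting: 73 (Pike), 68 (Calder), 58 (Orion), 55 (Quill), 50 (Sable), …
Top 3: Pike, Calder, Orion.
Clearing price = highest rejected bid = $55.
Quill does not win → pays $0.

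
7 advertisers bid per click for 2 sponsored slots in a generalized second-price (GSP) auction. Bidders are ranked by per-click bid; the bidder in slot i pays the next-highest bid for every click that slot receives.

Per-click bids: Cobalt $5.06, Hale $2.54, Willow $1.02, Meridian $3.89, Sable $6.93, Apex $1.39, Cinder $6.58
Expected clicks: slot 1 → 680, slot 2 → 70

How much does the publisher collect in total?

Ranked by bid: $6.93 (Sable) > $6.58 (Cinder) > $5.06 (Cobalt) > …
Slot 1: Sable pays $6.58 × 680 = $4474.40
Slot 2: Cinder pays $5.06 × 70 = $354.20
Total = $4828.60

Total revenue: $4828.60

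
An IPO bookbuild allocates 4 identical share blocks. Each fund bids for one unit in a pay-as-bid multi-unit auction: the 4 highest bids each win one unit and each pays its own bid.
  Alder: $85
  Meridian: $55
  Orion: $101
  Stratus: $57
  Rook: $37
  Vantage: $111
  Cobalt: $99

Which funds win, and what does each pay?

Vantage $111, Orion $101, Cobalt $99, Alder $85

Bids ranked high→low: 111 (Vantage), 101 (Orion), 99 (Cobalt), 85 (Alder), 57 (Stratus), 55 (Meridian), …
Top 4: Vantage, Orion, Cobalt, Alder.
Each winner pays its own bid: Vantage $111, Orion $101, Cobalt $99, Alder $85.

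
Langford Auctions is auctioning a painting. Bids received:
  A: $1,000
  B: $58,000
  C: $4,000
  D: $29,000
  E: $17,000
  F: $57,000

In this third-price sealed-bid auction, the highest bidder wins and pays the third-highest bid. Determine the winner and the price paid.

Bids ranked: 58,000 (B) > 57,000 (F) > 29,000 (D) > 17,000 (E) > 4,000 (C) > 1,000 (A)
B is highest; pays the third-highest bid, $29,000.

B pays $29,000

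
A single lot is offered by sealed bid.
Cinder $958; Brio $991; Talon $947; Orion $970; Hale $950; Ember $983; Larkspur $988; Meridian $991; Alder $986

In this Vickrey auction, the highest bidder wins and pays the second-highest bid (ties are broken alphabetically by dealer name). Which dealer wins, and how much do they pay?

Vickrey auction: the highest bidder wins and pays the second-highest bid.
Sorting bids: 991 (Brio) > 991 (Meridian) > 988 (Larkspur) > 986 (Alder) > 983 (Ember) > 970 (Orion) > …
Brio and Meridian tie at $991; tie-break gives it to Brio.
Second-price: Brio pays Meridian's bid of $991.

Brio pays $991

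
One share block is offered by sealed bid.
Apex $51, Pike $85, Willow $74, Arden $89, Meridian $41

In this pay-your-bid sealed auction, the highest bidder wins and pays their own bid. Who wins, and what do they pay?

Arden pays $89

Rule: the highest bidder wins and pays their own bid.
Bids in order: 89 (Arden) > 85 (Pike) > 74 (Willow) > 51 (Apex) > 41 (Meridian)
Arden is highest → pays own bid, $89.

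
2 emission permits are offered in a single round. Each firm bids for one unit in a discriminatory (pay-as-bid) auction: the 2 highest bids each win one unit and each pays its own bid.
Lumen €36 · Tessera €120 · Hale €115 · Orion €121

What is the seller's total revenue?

Bids ranked high→low: 121 (Orion), 120 (Tessera), 115 (Hale), 36 (Lumen)
The 2 highest are Orion, Tessera.
Total revenue = 121 + 120 = €241.

Total revenue: €241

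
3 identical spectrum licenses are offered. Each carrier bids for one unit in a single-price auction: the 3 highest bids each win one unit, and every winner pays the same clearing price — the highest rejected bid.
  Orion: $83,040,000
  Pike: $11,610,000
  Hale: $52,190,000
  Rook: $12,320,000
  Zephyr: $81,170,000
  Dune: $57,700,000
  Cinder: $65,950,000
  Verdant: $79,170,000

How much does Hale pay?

Sorting: 83,040,000 (Orion), 81,170,000 (Zephyr), 79,170,000 (Verdant), 65,950,000 (Cinder), 57,700,000 (Dune), …
Winners (3 units): Orion, Zephyr, Verdant.
First losing bid is Cinder's $65,950,000, which sets the uniform price.
Hale does not win → pays $0.

Hale pays $0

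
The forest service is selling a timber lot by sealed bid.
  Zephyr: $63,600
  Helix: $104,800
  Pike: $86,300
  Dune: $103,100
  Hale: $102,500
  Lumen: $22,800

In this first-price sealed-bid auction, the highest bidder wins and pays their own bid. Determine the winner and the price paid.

First-price sealed-bid auction: the highest bidder wins and pays their own bid.
Bids in order: 104,800 (Helix) > 103,100 (Dune) > 102,500 (Hale) > 86,300 (Pike) > 63,600 (Zephyr) > 22,800 (Lumen)
First-price: Helix pays what they bid, $104,800.

Helix pays $104,800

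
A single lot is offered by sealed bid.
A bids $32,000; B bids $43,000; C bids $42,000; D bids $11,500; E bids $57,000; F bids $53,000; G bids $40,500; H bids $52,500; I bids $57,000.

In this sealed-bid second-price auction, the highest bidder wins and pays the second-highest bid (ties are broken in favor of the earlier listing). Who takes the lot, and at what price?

E pays $57,000

Sorting bids: 57,000 (E) > 57,000 (I) > 53,000 (F) > 52,500 (H) > 43,000 (B) > 42,000 (C) > …
Tie at $57,000 → E wins by tie-break.
E is highest; pays the second-highest bid, $57,000.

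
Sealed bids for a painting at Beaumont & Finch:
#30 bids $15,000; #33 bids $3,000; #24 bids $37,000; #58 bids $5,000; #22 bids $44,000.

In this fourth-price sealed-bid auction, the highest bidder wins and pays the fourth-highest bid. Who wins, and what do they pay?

#22 pays $5,000

Sorting bids: 44,000 (#22) > 37,000 (#24) > 15,000 (#30) > 5,000 (#58) > 3,000 (#33)
#22 is highest; pays the fourth-highest bid, $5,000.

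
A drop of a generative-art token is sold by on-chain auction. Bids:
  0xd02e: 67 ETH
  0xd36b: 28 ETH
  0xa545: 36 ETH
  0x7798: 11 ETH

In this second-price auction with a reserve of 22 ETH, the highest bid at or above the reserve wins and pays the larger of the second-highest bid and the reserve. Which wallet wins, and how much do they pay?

Sorting bids: 67 (0xd02e) > 36 (0xa545) > 28 (0xd36b) > 11 (0x7798)
Highest eligible bid: 0xd02e at 67 ETH.
Second-highest bid 36 ETH exceeds the reserve 22 ETH → payment 36 ETH.

0xd02e pays 36 ETH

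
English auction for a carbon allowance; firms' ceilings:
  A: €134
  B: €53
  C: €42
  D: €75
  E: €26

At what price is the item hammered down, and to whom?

A wins at €75

Ascending (English) auction: the price rises until one bidder remains; the winner pays the price at which the last rival dropped out.
Limits ranked: 134 (A) > 75 (D) > 53 (B) > 42 (C) > 26 (E)
D is the last rival to drop out, at €75; A remains and wins at that price.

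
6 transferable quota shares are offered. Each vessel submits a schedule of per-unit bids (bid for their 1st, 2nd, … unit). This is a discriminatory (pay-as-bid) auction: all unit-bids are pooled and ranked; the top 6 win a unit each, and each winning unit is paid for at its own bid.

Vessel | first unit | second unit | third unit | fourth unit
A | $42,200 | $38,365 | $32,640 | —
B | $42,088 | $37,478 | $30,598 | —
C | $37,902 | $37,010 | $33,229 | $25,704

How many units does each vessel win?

Pooled unit-bids ranked (top 6): 42,200 (A-1), 42,088 (B-1), 38,365 (A-2), 37,902 (C-1), 37,478 (B-2), 37,010 (C-2)
Next rejected bid: $33,229 (not a price — pay-as-bid).
Allocation: A 2, B 2, C 2.

A 2, B 2, C 2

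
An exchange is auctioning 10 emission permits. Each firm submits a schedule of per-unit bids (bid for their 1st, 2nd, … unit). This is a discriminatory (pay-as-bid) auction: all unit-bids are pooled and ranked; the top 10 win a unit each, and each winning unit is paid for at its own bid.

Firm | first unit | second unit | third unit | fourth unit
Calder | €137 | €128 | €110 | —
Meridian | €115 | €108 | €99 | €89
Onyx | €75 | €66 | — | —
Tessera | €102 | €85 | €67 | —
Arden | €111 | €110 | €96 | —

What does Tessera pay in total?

Tessera pays €102

All unit-bids, highest first — top 10: 137 (Calder-1), 128 (Calder-2), 115 (Meridian-1), 111 (Arden-1), 110 (Calder-3), 110 (Arden-2), 108 (Meridian-2), 102 (Tessera-1), 99 (Meridian-3), 96 (Arden-3)
Next rejected bid: €89 (not a price — pay-as-bid).
Tessera's winning unit-bids: 102 = €102.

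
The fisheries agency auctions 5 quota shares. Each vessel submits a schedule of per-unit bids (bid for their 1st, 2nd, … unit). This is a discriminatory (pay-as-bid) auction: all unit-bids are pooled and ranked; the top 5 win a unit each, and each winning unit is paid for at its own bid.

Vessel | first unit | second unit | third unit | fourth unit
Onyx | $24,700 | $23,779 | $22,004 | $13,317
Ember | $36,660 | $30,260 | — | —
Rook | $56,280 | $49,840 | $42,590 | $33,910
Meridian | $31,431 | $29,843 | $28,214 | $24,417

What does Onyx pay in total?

Merging the schedules and taking the best 5: 56,280 (Rook-1), 49,840 (Rook-2), 42,590 (Rook-3), 36,660 (Ember-1), 33,910 (Rook-4)
Next rejected bid: $31,431 (not a price — pay-as-bid).
Onyx wins no units.

Onyx pays $0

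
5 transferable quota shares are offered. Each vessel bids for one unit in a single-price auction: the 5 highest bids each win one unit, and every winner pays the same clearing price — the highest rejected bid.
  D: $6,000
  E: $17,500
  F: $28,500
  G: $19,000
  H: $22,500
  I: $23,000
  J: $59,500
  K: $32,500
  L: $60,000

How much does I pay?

Sorting: 60,000 (L), 59,500 (J), 32,500 (K), 28,500 (F), 23,000 (I), 22,500 (H), 19,000 (G), …
Top 5: L, J, K, F, I.
First losing bid is H's $22,500, which sets the uniform price.
I wins → pays $22,500.

I pays $22,500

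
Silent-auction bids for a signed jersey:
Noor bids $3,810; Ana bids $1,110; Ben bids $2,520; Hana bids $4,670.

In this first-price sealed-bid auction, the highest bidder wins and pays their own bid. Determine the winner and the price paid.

First-price sealed-bid auction: the highest bidder wins and pays their own bid.
Bids in order: 4,670 (Hana) > 3,810 (Noor) > 2,520 (Ben) > 1,110 (Ana)
Hana has the highest bid and pays exactly that: $4,670.

Hana pays $4,670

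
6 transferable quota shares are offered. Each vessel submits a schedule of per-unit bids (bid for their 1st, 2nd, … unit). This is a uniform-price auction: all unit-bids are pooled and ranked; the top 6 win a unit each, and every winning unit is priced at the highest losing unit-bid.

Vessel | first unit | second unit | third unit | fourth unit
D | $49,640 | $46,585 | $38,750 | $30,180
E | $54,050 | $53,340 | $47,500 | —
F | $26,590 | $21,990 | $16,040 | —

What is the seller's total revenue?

Total revenue: $181,080

Merging the schedules and taking the best 6: 54,050 (E-1), 53,340 (E-2), 49,640 (D-1), 47,500 (E-3), 46,585 (D-2), 38,750 (D-3)
First bid not allocated: $30,180.
Allocation: D 3, E 3. Every unit priced at $30,180.
Revenue = 6 × 30,180 = $181,080.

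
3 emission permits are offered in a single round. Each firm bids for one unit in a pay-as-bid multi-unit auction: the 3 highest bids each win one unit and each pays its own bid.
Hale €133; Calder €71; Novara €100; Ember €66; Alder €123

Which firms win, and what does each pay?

Hale €133, Alder €123, Novara €100

Ordering the bids: 133 (Hale), 123 (Alder), 100 (Novara), 71 (Calder), 66 (Ember)
Top 3: Hale, Alder, Novara.
Each winner pays its own bid: Hale €133, Alder €123, Novara €100.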